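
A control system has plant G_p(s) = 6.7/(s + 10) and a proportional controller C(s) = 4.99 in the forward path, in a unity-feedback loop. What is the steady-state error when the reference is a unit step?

0.23

The loop is type 0. Static position error constant K_pos = C(0)·G_p(0) = 4.99·0.67 = 3.343.
Steady-state error to a unit step: e_ss = 1/(1+K_pos) = 1/4.343 = 0.23.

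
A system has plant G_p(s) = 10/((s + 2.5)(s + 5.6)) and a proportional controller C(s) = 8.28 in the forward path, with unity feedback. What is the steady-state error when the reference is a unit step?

The loop is type 0. Static position error constant K_pos = C(0)·G_p(0) = 8.28·0.7143 = 5.914.
Steady-state error to a unit step: e_ss = 1/(1+K_pos) = 1/6.914 = 0.145.

0.145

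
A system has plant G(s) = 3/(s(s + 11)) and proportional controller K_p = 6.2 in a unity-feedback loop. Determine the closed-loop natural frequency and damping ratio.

ω_n = 4.31 rad/s, ζ = 1.28

With unity feedback the closed-loop characteristic equation is s² + 11s + 6.2·3 = s² + 11s + 18.6 = 0.
Matching s² + 2ζω_n s + ω_n²: ω_n = √18.6 = 4.313 rad/s and 2ζω_n = 11, so ζ = 11/(2·4.313) = 1.28.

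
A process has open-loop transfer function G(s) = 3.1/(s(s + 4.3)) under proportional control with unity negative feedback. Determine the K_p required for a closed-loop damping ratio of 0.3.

K_p = 16.6

Closed-loop characteristic equation: s² + 4.3s + K_p·3.1 = 0.
So ω_n = √(3.1K_p) and 2ζω_n = 4.3, giving ζ = 4.3/(2√(3.1K_p)).
Setting ζ = 0.3: √(3.1K_p) = 4.3/(2·0.3) = 7.167, so K_p = 51.36/3.1 = 16.6.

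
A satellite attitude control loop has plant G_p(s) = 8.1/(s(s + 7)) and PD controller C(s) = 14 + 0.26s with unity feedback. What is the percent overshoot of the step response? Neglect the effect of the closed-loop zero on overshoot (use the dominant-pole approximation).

Forward path: (14 + 0.26s)·8.1/(s(s+7)). The closed-loop characteristic equation is s² + (7 + 8.1·0.26)s + 8.1·14 = 0.
That is s² + 9.106s + 113.4 = 0, so ω_n = 10.65 rad/s and ζ = 9.106/(2·10.65) = 0.4276.
%OS = 100·exp(−πζ/√(1−ζ²)) = 22.6%.

22.6%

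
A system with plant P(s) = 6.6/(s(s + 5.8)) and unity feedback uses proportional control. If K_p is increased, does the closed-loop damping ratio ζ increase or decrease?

ζ = 5.8/(2√(6.6K_p)); increasing K_p raises the denominator, so ζ falls.

decrease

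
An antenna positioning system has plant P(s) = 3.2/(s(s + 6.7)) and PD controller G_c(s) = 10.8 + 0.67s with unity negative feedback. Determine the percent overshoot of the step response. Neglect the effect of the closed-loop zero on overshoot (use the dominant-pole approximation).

2.77%

Forward path: (10.8 + 0.67s)·3.2/(s(s+6.7)). The closed-loop characteristic equation is s² + (6.7 + 3.2·0.67)s + 3.2·10.8 = 0.
That is s² + 8.844s + 34.56 = 0, so ω_n = 5.879 rad/s and ζ = 8.844/(2·5.879) = 0.7522.
%OS = 100·exp(−πζ/√(1−ζ²)) = 2.77%.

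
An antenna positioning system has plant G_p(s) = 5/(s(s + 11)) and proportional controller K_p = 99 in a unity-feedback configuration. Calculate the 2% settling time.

From 1 + K_pG_p(s) = 0: s² + 11s + 495 = 0 ⇒ ω_n = 22.25, ζ = 0.2472.
2% settling time T_s ≈ 4/(ζω_n) = 4/5.5 = 0.727 s.

T_s ≈ 0.727 s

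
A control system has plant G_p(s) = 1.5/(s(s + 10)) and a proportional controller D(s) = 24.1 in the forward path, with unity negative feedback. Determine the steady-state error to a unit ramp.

0.277

The loop has one pole at the origin (type 1). Velocity error constant K_v = lim_{s→0} s·D(s)G_p(s) = 24.1·1.5/10 = 3.615.
Steady-state error to a unit ramp: e_ss = 1/K_v = 0.277.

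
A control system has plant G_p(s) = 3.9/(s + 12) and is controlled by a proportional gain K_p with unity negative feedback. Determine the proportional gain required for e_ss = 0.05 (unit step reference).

K_p = 58.5

The loop is type 0, so e_ss(step) = 1/(1 + K_pos) with K_pos = K_p·G_p(0).
G_p(0) = 0.325. Require 1/(1 + K_p·0.325) = 0.05, so 1 + 0.325·K_p = 20.
K_p = (20 − 1)/0.325 = 58.5.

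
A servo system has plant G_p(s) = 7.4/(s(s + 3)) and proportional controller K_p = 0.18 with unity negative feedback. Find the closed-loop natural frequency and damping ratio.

The closed-loop denominator is s(s+3) + 0.18·7.4 = s² + 3s + 1.332.
Matching s² + 2ζω_n s + ω_n²: ω_n = √1.332 = 1.154 rad/s and 2ζω_n = 3, so ζ = 3/(2·1.154) = 1.3.

ω_n = 1.15 rad/s, ζ = 1.3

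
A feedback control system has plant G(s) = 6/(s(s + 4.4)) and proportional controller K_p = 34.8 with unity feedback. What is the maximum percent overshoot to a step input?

61.6%

Closed-loop characteristic equation: s² + 4.4s + 208.8 = 0, so ω_n = 14.45 rad/s and ζ = 4.4/(2·14.45) = 0.1523.
%OS = 100·exp(−πζ/√(1−ζ²)) = 100·exp(−π·0.1523/√0.9768) = 61.6%.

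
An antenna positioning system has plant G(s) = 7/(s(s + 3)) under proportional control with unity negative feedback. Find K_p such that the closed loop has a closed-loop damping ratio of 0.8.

Closed-loop characteristic equation: s² + 3s + K_p·7 = 0.
So ω_n = √(7K_p) and 2ζω_n = 3, giving ζ = 3/(2√(7K_p)).
Setting ζ = 0.8: √(7K_p) = 3/(2·0.8) = 1.875, so K_p = 3.516/7 = 0.502.

K_p = 0.502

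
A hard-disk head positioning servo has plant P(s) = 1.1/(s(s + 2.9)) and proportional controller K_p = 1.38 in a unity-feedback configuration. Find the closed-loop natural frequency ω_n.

With unity feedback the closed-loop characteristic equation is s² + 2.9s + 1.38·1.1 = s² + 2.9s + 1.518 = 0.
Matching s² + 2ζω_n s + ω_n²: ω_n = √1.518 = 1.232 rad/s and 2ζω_n = 2.9, so ζ = 2.9/(2·1.232) = 1.18.

ω_n = 1.23 rad/s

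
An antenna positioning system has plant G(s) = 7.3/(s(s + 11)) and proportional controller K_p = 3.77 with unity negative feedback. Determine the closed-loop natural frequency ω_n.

ω_n = 5.25 rad/s

With unity feedback the closed-loop characteristic equation is s² + 11s + 3.77·7.3 = s² + 11s + 27.52 = 0.
So ω_n² = 27.52 ⇒ ω_n = 5.246 rad/s, and ζ = 11/(2ω_n) = 1.05.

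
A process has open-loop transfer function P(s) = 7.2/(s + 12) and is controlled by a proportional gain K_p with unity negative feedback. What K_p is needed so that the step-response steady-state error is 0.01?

For a type-0 loop with proportional control, e_ss = 1/(1 + K_p·P(0)).
P(0) = 0.6. Require 1/(1 + K_p·0.6) = 0.01, so 1 + 0.6·K_p = 100.
K_p = (100 − 1)/0.6 = 165.

K_p = 165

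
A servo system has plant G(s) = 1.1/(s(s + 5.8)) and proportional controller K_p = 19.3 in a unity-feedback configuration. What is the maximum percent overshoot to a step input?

7.85%

Closed-loop characteristic equation: s² + 5.8s + 21.23 = 0, so ω_n = 4.608 rad/s and ζ = 5.8/(2·4.608) = 0.6294.
%OS = 100·exp(−πζ/√(1−ζ²)) = 100·exp(−π·0.6294/√0.6039) = 7.85%.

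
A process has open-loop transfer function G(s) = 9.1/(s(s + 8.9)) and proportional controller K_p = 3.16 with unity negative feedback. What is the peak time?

T_p = 1.05 s

The closed-loop denominator s² + 8.9s + 28.76 gives ω_n = √28.76 = 5.362 and ζ = 8.9/(2ω_n) = 0.8298.
Damped frequency ω_d = ω_n√(1−ζ²) = 2.992 rad/s, so peak time T_p = π/ω_d = 1.05 s.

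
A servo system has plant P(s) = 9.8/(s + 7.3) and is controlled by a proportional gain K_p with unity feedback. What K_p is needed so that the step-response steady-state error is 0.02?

K_p = 36.5

The loop is type 0, so e_ss(step) = 1/(1 + K_pos) with K_pos = K_p·P(0).
P(0) = 1.342. Require 1/(1 + K_p·1.342) = 0.02, so 1 + 1.342·K_p = 50.
K_p = (50 − 1)/1.342 = 36.5.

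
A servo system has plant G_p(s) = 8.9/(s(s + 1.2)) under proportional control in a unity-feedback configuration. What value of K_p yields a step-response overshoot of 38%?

From %OS = 100·exp(−πζ/√(1−ζ²)) = 38%, ζ = −ln(0.38)/√(π²+ln²(0.38)) = 0.2943.
Characteristic equation s² + 1.2s + 8.9K_p = 0 gives ζ = 1.2/(2√(8.9K_p)).
Setting ζ = 0.2943: √(8.9K_p) = 1.2/(2·0.2943) = 2.038, so K_p = 4.155/8.9 = 0.467.

K_p = 0.467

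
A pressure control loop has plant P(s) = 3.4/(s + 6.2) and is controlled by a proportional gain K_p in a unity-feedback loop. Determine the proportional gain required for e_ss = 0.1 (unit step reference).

K_p = 16.4

For a type-0 loop with proportional control, e_ss = 1/(1 + K_p·P(0)).
P(0) = 0.5484. Require 1/(1 + K_p·0.5484) = 0.1, so 1 + 0.5484·K_p = 10.
K_p = (10 − 1)/0.5484 = 16.4.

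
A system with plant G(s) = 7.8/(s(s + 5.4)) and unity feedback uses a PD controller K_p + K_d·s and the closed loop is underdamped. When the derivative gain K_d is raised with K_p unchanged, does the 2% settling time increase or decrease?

decrease

Characteristic equation s² + (5.4 + 7.8K_d)s + 7.8K_p = 0: raising K_d increases ζω_n = (5.4+7.8K_d)/2 while the loop stays underdamped, so T_s ≈ 4/(ζω_n) decreases.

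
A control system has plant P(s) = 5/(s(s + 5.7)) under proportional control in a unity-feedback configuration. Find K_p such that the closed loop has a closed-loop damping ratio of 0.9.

Closed-loop characteristic equation: s² + 5.7s + K_p·5 = 0.
So ω_n = √(5K_p) and 2ζω_n = 5.7, giving ζ = 5.7/(2√(5K_p)).
Setting ζ = 0.9: √(5K_p) = 5.7/(2·0.9) = 3.167, so K_p = 10.03/5 = 2.01.

K_p = 2.01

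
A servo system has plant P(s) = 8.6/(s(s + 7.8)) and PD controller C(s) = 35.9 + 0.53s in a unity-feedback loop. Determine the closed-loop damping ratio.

ζ = 0.352

Forward path: (35.9 + 0.53s)·8.6/(s(s+7.8)). The closed-loop characteristic equation is s² + (7.8 + 8.6·0.53)s + 8.6·35.9 = 0.
That is s² + 12.36s + 308.7 = 0, so ω_n = 17.57 rad/s and ζ = 12.36/(2·17.57) = 0.3517.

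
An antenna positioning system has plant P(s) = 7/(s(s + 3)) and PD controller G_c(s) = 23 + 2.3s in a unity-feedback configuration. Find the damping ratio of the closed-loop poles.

ζ = 0.753

Forward path: (23 + 2.3s)·7/(s(s+3)). The closed-loop characteristic equation is s² + (3 + 7·2.3)s + 7·23 = 0.
That is s² + 19.1s + 161 = 0, so ω_n = 12.69 rad/s and ζ = 19.1/(2·12.69) = 0.7526.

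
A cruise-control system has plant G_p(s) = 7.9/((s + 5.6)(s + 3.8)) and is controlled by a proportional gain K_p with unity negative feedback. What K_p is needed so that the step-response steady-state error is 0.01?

The loop is type 0, so e_ss(step) = 1/(1 + K_pos) with K_pos = K_p·G_p(0).
G_p(0) = 0.3712. Require 1/(1 + K_p·0.3712) = 0.01, so 1 + 0.3712·K_p = 100.
K_p = (100 − 1)/0.3712 = 267.

K_p = 267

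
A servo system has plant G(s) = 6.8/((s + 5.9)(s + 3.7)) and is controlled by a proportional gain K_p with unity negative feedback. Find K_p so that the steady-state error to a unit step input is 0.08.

The loop is type 0, so e_ss(step) = 1/(1 + K_pos) with K_pos = K_p·G(0).
G(0) = 0.3115. Require 1/(1 + K_p·0.3115) = 0.08, so 1 + 0.3115·K_p = 12.5.
K_p = (12.5 − 1)/0.3115 = 36.9.

K_p = 36.9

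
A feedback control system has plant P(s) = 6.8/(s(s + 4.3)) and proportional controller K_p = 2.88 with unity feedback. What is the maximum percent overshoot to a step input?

The closed-loop denominator s² + 4.3s + 19.58 gives ω_n = √19.58 = 4.425 and ζ = 4.3/(2ω_n) = 0.4858.
%OS = 100·exp(−πζ/√(1−ζ²)) = 100·exp(−π·0.4858/√0.764) = 17.4%.

17.4%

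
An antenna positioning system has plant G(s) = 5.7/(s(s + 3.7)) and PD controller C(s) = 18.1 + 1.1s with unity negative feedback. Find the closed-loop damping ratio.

ζ = 0.491

Forward path: (18.1 + 1.1s)·5.7/(s(s+3.7)). The closed-loop characteristic equation is s² + (3.7 + 5.7·1.1)s + 5.7·18.1 = 0.
That is s² + 9.97s + 103.2 = 0, so ω_n = 10.16 rad/s and ζ = 9.97/(2·10.16) = 0.4908.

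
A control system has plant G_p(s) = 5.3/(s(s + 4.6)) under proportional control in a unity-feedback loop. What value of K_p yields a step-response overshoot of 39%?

From %OS = 100·exp(−πζ/√(1−ζ²)) = 39%, ζ = −ln(0.39)/√(π²+ln²(0.39)) = 0.2871.
Characteristic equation s² + 4.6s + 5.3K_p = 0 gives ζ = 4.6/(2√(5.3K_p)).
Setting ζ = 0.2871: √(5.3K_p) = 4.6/(2·0.2871) = 8.011, so K_p = 64.18/5.3 = 12.1.

K_p = 12.1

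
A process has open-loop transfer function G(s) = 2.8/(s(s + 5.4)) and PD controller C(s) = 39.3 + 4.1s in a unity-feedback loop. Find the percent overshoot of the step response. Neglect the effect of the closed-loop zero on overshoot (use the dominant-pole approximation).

1.42%

Forward path: (39.3 + 4.1s)·2.8/(s(s+5.4)). The closed-loop characteristic equation is s² + (5.4 + 2.8·4.1)s + 2.8·39.3 = 0.
That is s² + 16.88s + 110 = 0, so ω_n = 10.49 rad/s and ζ = 16.88/(2·10.49) = 0.8046.
%OS = 100·exp(−πζ/√(1−ζ²)) = 1.42%.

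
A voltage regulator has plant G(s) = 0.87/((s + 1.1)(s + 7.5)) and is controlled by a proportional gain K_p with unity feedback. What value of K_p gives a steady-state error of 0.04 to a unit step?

For a type-0 loop with proportional control, e_ss = 1/(1 + K_p·G(0)).
G(0) = 0.1055. Require 1/(1 + K_p·0.1055) = 0.04, so 1 + 0.1055·K_p = 25.
K_p = (25 − 1)/0.1055 = 228.

K_p = 228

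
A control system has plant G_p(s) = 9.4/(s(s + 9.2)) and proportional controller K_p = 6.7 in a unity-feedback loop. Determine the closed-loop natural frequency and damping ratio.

With unity feedback the closed-loop characteristic equation is s² + 9.2s + 6.7·9.4 = s² + 9.2s + 62.98 = 0.
Matching s² + 2ζω_n s + ω_n²: ω_n = √62.98 = 7.936 rad/s and 2ζω_n = 9.2, so ζ = 9.2/(2·7.936) = 0.58.

ω_n = 7.94 rad/s, ζ = 0.58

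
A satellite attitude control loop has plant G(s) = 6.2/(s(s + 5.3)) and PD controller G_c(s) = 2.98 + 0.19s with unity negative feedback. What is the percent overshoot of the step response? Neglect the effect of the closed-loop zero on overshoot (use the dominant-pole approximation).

2.73%

Forward path: (2.98 + 0.19s)·6.2/(s(s+5.3)). The closed-loop characteristic equation is s² + (5.3 + 6.2·0.19)s + 6.2·2.98 = 0.
That is s² + 6.478s + 18.48 = 0, so ω_n = 4.298 rad/s and ζ = 6.478/(2·4.298) = 0.7535.
%OS = 100·exp(−πζ/√(1−ζ²)) = 2.73%.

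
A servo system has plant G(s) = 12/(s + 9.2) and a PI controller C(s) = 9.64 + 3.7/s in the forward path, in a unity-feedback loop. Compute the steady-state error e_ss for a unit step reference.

The open loop C(s)G(s) has a pole at the origin (type 1), so the static position error constant is infinite and e_ss = 1/(1+∞) = 0.

0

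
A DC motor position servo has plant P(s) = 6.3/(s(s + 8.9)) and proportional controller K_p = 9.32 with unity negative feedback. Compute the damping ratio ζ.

ζ = 0.581

1 + K_p·P(s) = 0 gives s² + 8.9s + 58.72 = 0.
Matching s² + 2ζω_n s + ω_n²: ω_n = √58.72 = 7.663 rad/s and 2ζω_n = 8.9, so ζ = 8.9/(2·7.663) = 0.581.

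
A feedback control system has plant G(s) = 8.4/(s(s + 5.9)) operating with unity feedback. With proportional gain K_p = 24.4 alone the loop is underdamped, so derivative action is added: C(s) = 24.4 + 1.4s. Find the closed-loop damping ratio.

Forward path: (24.4 + 1.4s)·8.4/(s(s+5.9)). The closed-loop characteristic equation is s² + (5.9 + 8.4·1.4)s + 8.4·24.4 = 0.
That is s² + 17.66s + 205 = 0, so ω_n = 14.32 rad/s and ζ = 17.66/(2·14.32) = 0.6168.

ζ = 0.617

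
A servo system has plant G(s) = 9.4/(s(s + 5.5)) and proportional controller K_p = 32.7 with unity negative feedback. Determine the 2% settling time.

T_s ≈ 1.45 s

Closed-loop characteristic equation: s² + 5.5s + 307.4 = 0, so ω_n = 17.53 rad/s and ζ = 5.5/(2·17.53) = 0.1569.
2% settling time T_s ≈ 4/(ζω_n) = 4/2.75 = 1.45 s.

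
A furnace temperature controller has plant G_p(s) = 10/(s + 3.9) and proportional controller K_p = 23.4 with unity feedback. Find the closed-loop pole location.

Closed-loop transfer function: T(s) = K_p·G_p(s)/(1 + K_p·G_p(s)) = 234/(s + 3.9 + 234) = 234/(s + 237.9).
The closed-loop pole is at s = −237.9.

s = -237.9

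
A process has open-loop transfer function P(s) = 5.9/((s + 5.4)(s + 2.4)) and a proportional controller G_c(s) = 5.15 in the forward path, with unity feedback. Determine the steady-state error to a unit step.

0.299

The loop is type 0. Static position error constant K_pos = G_c(0)·P(0) = 5.15·0.4552 = 2.345.
Steady-state error to a unit step: e_ss = 1/(1+K_pos) = 1/3.345 = 0.299.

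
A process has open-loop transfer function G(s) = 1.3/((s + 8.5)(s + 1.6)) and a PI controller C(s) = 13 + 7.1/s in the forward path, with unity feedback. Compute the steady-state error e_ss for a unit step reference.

0

The open loop C(s)G(s) has a pole at the origin (type 1), so the static position error constant is infinite and e_ss = 1/(1+∞) = 0.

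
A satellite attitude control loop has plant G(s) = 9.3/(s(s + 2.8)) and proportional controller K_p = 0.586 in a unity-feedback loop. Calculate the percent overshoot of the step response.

9.5%

Closed-loop characteristic equation: s² + 2.8s + 5.45 = 0, so ω_n = 2.334 rad/s and ζ = 2.8/(2·2.334) = 0.5997.
%OS = 100·exp(−πζ/√(1−ζ²)) = 100·exp(−π·0.5997/√0.6404) = 9.5%.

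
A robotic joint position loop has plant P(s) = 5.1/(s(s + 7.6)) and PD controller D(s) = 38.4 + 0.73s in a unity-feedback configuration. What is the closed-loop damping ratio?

ζ = 0.405

Forward path: (38.4 + 0.73s)·5.1/(s(s+7.6)). The closed-loop characteristic equation is s² + (7.6 + 5.1·0.73)s + 5.1·38.4 = 0.
That is s² + 11.32s + 195.8 = 0, so ω_n = 13.99 rad/s and ζ = 11.32/(2·13.99) = 0.4046.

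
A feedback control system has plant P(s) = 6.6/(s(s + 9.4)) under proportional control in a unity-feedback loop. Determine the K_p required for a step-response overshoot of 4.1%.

From %OS = 100·exp(−πζ/√(1−ζ²)) = 4.1%, ζ = −ln(0.041)/√(π²+ln²(0.041)) = 0.713.
Characteristic equation s² + 9.4s + 6.6K_p = 0 gives ζ = 9.4/(2√(6.6K_p)).
Setting ζ = 0.713: √(6.6K_p) = 9.4/(2·0.713) = 6.592, so K_p = 43.46/6.6 = 6.58.

K_p = 6.58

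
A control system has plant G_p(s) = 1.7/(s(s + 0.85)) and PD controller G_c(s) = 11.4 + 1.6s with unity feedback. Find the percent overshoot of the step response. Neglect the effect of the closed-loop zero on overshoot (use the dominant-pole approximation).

Forward path: (11.4 + 1.6s)·1.7/(s(s+0.85)). The closed-loop characteristic equation is s² + (0.85 + 1.7·1.6)s + 1.7·11.4 = 0.
That is s² + 3.57s + 19.38 = 0, so ω_n = 4.402 rad/s and ζ = 3.57/(2·4.402) = 0.4055.
%OS = 100·exp(−πζ/√(1−ζ²)) = 24.8%.

24.8%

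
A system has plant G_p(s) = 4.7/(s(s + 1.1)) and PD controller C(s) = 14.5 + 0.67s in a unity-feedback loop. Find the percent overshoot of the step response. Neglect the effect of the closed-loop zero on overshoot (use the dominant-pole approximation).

43.3%

Forward path: (14.5 + 0.67s)·4.7/(s(s+1.1)). The closed-loop characteristic equation is s² + (1.1 + 4.7·0.67)s + 4.7·14.5 = 0.
That is s² + 4.249s + 68.15 = 0, so ω_n = 8.255 rad/s and ζ = 4.249/(2·8.255) = 0.2573.
%OS = 100·exp(−πζ/√(1−ζ²)) = 43.3%.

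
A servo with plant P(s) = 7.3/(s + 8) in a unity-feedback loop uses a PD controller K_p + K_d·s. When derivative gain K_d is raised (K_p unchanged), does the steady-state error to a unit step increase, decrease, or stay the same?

unchanged

K_d affects only the transient (the s-coefficient); the DC loop gain, and hence e_ss, depends only on K_p.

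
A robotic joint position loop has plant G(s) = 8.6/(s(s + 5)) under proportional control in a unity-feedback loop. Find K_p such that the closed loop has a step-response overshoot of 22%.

From %OS = 100·exp(−πζ/√(1−ζ²)) = 22%, ζ = −ln(0.22)/√(π²+ln²(0.22)) = 0.4342.
Characteristic equation s² + 5s + 8.6K_p = 0 gives ζ = 5/(2√(8.6K_p)).
Setting ζ = 0.4342: √(8.6K_p) = 5/(2·0.4342) = 5.758, so K_p = 33.16/8.6 = 3.86.

K_p = 3.86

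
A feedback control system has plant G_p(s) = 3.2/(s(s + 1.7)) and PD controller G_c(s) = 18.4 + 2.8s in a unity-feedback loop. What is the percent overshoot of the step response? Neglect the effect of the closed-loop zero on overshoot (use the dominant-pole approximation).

Forward path: (18.4 + 2.8s)·3.2/(s(s+1.7)). The closed-loop characteristic equation is s² + (1.7 + 3.2·2.8)s + 3.2·18.4 = 0.
That is s² + 10.66s + 58.88 = 0, so ω_n = 7.673 rad/s and ζ = 10.66/(2·7.673) = 0.6946.
%OS = 100·exp(−πζ/√(1−ζ²)) = 4.82%.

4.82%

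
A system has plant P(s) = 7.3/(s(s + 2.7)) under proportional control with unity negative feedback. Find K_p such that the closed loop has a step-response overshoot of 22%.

K_p = 1.32

From %OS = 100·exp(−πζ/√(1−ζ²)) = 22%, ζ = −ln(0.22)/√(π²+ln²(0.22)) = 0.4342.
Characteristic equation s² + 2.7s + 7.3K_p = 0 gives ζ = 2.7/(2√(7.3K_p)).
Setting ζ = 0.4342: √(7.3K_p) = 2.7/(2·0.4342) = 3.109, so K_p = 9.668/7.3 = 1.32.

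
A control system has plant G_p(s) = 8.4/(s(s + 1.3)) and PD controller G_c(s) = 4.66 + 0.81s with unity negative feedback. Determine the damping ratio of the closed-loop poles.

ζ = 0.648

Forward path: (4.66 + 0.81s)·8.4/(s(s+1.3)). The closed-loop characteristic equation is s² + (1.3 + 8.4·0.81)s + 8.4·4.66 = 0.
That is s² + 8.104s + 39.14 = 0, so ω_n = 6.257 rad/s and ζ = 8.104/(2·6.257) = 0.6476.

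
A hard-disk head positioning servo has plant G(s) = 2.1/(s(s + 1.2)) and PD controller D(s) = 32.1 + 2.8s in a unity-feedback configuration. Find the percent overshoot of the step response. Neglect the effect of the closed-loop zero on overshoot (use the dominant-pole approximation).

Forward path: (32.1 + 2.8s)·2.1/(s(s+1.2)). The closed-loop characteristic equation is s² + (1.2 + 2.1·2.8)s + 2.1·32.1 = 0.
That is s² + 7.08s + 67.41 = 0, so ω_n = 8.21 rad/s and ζ = 7.08/(2·8.21) = 0.4312.
%OS = 100·exp(−πζ/√(1−ζ²)) = 22.3%.

22.3%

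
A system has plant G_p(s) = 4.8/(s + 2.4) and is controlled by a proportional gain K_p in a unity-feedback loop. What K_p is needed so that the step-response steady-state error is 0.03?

K_p = 16.2

For a type-0 loop with proportional control, e_ss = 1/(1 + K_p·G_p(0)).
G_p(0) = 2. Require 1/(1 + K_p·2) = 0.03, so 1 + 2·K_p = 33.33.
K_p = (33.33 − 1)/2 = 16.2.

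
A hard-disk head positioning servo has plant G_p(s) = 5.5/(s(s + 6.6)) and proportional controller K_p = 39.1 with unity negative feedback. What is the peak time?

T_p = 0.22 s

From 1 + K_pG_p(s) = 0: s² + 6.6s + 215.1 = 0 ⇒ ω_n = 14.66, ζ = 0.225.
Damped frequency ω_d = ω_n√(1−ζ²) = 14.29 rad/s, so peak time T_p = π/ω_d = 0.22 s.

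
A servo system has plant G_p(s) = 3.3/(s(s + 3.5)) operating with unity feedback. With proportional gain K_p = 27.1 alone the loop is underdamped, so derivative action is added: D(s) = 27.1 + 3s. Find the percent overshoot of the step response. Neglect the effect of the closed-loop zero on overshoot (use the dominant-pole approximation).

4.27%

Forward path: (27.1 + 3s)·3.3/(s(s+3.5)). The closed-loop characteristic equation is s² + (3.5 + 3.3·3)s + 3.3·27.1 = 0.
That is s² + 13.4s + 89.43 = 0, so ω_n = 9.457 rad/s and ζ = 13.4/(2·9.457) = 0.7085.
%OS = 100·exp(−πζ/√(1−ζ²)) = 4.27%.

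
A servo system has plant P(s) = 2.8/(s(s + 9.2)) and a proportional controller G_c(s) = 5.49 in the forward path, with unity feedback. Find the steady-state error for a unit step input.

The open loop G_c(s)P(s) has a pole at the origin (type 1), so the static position error constant is infinite and e_ss = 1/(1+∞) = 0.

0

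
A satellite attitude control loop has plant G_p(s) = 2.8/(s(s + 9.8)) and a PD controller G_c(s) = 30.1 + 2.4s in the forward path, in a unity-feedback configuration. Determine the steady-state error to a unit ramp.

0.116

The loop has one pole at the origin (type 1). Velocity error constant K_v = lim_{s→0} s·G_c(s)G_p(s) = 30.1·2.8/9.8 = 8.6.
Steady-state error to a unit ramp: e_ss = 1/K_v = 0.116.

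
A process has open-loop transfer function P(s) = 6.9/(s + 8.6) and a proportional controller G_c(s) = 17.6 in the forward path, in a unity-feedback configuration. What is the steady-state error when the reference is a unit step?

The loop is type 0. Static position error constant K_pos = G_c(0)·P(0) = 17.6·0.8023 = 14.12.
Steady-state error to a unit step: e_ss = 1/(1+K_pos) = 1/15.12 = 0.0661.

0.0661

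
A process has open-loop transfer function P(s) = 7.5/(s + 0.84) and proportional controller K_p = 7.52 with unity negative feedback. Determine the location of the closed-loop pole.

s = -57.24

Closed-loop transfer function: T(s) = K_p·P(s)/(1 + K_p·P(s)) = 56.4/(s + 0.84 + 56.4) = 56.4/(s + 57.24).
The closed-loop pole is at s = −57.24.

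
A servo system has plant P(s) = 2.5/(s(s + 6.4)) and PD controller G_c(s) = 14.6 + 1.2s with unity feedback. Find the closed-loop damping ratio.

Forward path: (14.6 + 1.2s)·2.5/(s(s+6.4)). The closed-loop characteristic equation is s² + (6.4 + 2.5·1.2)s + 2.5·14.6 = 0.
That is s² + 9.4s + 36.5 = 0, so ω_n = 6.042 rad/s and ζ = 9.4/(2·6.042) = 0.7779.

ζ = 0.778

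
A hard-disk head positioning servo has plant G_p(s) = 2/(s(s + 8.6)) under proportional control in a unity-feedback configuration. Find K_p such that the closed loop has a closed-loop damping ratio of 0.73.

K_p = 17.3

Closed-loop characteristic equation: s² + 8.6s + K_p·2 = 0.
So ω_n = √(2K_p) and 2ζω_n = 8.6, giving ζ = 8.6/(2√(2K_p)).
Setting ζ = 0.73: √(2K_p) = 8.6/(2·0.73) = 5.89, so K_p = 34.7/2 = 17.3.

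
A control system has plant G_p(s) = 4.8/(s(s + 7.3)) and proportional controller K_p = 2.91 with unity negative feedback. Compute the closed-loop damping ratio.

ζ = 0.977

The closed-loop denominator is s(s+7.3) + 2.91·4.8 = s² + 7.3s + 13.97.
So ω_n² = 13.97 ⇒ ω_n = 3.737 rad/s, and ζ = 7.3/(2ω_n) = 0.977.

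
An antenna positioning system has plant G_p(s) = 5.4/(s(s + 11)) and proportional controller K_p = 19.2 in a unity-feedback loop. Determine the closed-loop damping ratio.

The closed-loop denominator is s(s+11) + 19.2·5.4 = s² + 11s + 103.7.
So ω_n² = 103.7 ⇒ ω_n = 10.18 rad/s, and ζ = 11/(2ω_n) = 0.54.

ζ = 0.54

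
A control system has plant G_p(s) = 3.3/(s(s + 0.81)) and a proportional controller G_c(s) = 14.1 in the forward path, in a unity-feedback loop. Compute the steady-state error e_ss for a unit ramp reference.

0.0174

The loop has one pole at the origin (type 1). Velocity error constant K_v = lim_{s→0} s·G_c(s)G_p(s) = 14.1·3.3/0.81 = 57.44.
Steady-state error to a unit ramp: e_ss = 1/K_v = 0.0174.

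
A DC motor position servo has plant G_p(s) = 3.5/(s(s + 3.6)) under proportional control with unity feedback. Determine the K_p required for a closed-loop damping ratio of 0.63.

Closed-loop characteristic equation: s² + 3.6s + K_p·3.5 = 0.
So ω_n = √(3.5K_p) and 2ζω_n = 3.6, giving ζ = 3.6/(2√(3.5K_p)).
Setting ζ = 0.63: √(3.5K_p) = 3.6/(2·0.63) = 2.857, so K_p = 8.163/3.5 = 2.33.

K_p = 2.33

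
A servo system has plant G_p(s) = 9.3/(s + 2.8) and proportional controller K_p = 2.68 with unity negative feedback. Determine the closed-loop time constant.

τ = 0.0361 s

Closed-loop transfer function: T(s) = K_p·G_p(s)/(1 + K_p·G_p(s)) = 24.92/(s + 2.8 + 24.92) = 24.92/(s + 27.72).
Time constant τ = 1/27.72 = 0.0361 s.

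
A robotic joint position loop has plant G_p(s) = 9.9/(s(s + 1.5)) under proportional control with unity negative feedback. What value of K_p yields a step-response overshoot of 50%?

From %OS = 100·exp(−πζ/√(1−ζ²)) = 50%, ζ = −ln(0.5)/√(π²+ln²(0.5)) = 0.2155.
Characteristic equation s² + 1.5s + 9.9K_p = 0 gives ζ = 1.5/(2√(9.9K_p)).
Setting ζ = 0.2155: √(9.9K_p) = 1.5/(2·0.2155) = 3.481, so K_p = 12.12/9.9 = 1.22.

K_p = 1.22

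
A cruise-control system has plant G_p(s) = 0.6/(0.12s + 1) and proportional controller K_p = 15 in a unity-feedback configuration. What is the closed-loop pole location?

s = -83.33

Closed loop: T(s) = K_p·G_p/(1+K_p·G_p) = 9/(0.12s + 1 + 9), with pole at s = −(1 + 9)/0.12 = −83.33.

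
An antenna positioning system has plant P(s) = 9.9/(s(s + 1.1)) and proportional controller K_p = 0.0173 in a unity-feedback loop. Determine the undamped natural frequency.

ω_n = 0.414 rad/s

With unity feedback the closed-loop characteristic equation is s² + 1.1s + 0.0173·9.9 = s² + 1.1s + 0.1713 = 0.
So ω_n² = 0.1713 ⇒ ω_n = 0.4138 rad/s, and ζ = 1.1/(2ω_n) = 1.33.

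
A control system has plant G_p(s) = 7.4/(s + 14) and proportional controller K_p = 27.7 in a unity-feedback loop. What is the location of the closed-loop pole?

s = -219

Closed-loop transfer function: T(s) = K_p·G_p(s)/(1 + K_p·G_p(s)) = 205/(s + 14 + 205) = 205/(s + 219).
The closed-loop pole is at s = −219.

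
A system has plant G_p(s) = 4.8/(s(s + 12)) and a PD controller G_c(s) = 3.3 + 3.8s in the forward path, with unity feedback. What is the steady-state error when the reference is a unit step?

0

The open loop G_c(s)G_p(s) has a pole at the origin (type 1), so the static position error constant is infinite and e_ss = 1/(1+∞) = 0.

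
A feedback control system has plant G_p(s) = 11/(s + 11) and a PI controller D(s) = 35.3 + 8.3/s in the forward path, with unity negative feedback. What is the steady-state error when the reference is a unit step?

The open loop D(s)G_p(s) has a pole at the origin (type 1), so the static position error constant is infinite and e_ss = 1/(1+∞) = 0.

0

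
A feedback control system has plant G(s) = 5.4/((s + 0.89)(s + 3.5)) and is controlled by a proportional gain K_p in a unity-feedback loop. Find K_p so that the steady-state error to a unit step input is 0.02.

K_p = 28.3

The loop is type 0, so e_ss(step) = 1/(1 + K_pos) with K_pos = K_p·G(0).
G(0) = 1.734. Require 1/(1 + K_p·1.734) = 0.02, so 1 + 1.734·K_p = 50.
K_p = (50 − 1)/1.734 = 28.3.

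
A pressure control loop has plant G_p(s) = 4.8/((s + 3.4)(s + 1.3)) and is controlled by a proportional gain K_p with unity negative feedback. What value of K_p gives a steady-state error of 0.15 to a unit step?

K_p = 5.22

Steady-state error for a unit step on this type-0 loop is 1/(1 + K_p·G_p(0)).
G_p(0) = 1.086. Require 1/(1 + K_p·1.086) = 0.15, so 1 + 1.086·K_p = 6.667.
K_p = (6.667 − 1)/1.086 = 5.22.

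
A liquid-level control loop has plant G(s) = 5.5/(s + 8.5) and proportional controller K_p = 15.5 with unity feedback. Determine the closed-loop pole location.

Closed-loop transfer function: T(s) = K_p·G(s)/(1 + K_p·G(s)) = 85.25/(s + 8.5 + 85.25) = 85.25/(s + 93.75).
The closed-loop pole is at s = −93.75.

s = -93.75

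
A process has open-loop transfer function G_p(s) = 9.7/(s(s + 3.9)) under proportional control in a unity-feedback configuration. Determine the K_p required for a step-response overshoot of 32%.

From %OS = 100·exp(−πζ/√(1−ζ²)) = 32%, ζ = −ln(0.32)/√(π²+ln²(0.32)) = 0.341.
Characteristic equation s² + 3.9s + 9.7K_p = 0 gives ζ = 3.9/(2√(9.7K_p)).
Setting ζ = 0.341: √(9.7K_p) = 3.9/(2·0.341) = 5.719, so K_p = 32.71/9.7 = 3.37.

K_p = 3.37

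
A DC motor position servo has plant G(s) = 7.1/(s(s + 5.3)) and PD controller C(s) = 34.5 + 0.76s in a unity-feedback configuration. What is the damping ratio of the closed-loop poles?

ζ = 0.342

Forward path: (34.5 + 0.76s)·7.1/(s(s+5.3)). The closed-loop characteristic equation is s² + (5.3 + 7.1·0.76)s + 7.1·34.5 = 0.
That is s² + 10.7s + 244.9 = 0, so ω_n = 15.65 rad/s and ζ = 10.7/(2·15.65) = 0.3417.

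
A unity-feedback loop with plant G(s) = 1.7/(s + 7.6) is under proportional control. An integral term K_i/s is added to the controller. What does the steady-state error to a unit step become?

0

Adding integral action puts a pole at s = 0 in the forward path, raising the system type to 1; a type-1 loop has zero steady-state error to a step.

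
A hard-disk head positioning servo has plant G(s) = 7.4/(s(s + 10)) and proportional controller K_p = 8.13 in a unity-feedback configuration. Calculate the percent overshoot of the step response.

7.07%

From 1 + K_pG(s) = 0: s² + 10s + 60.16 = 0 ⇒ ω_n = 7.756, ζ = 0.6446.
%OS = 100·exp(−πζ/√(1−ζ²)) = 100·exp(−π·0.6446/√0.5845) = 7.07%.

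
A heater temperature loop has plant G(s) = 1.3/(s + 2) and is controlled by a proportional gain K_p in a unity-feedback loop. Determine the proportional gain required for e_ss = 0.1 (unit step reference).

K_p = 13.8

The loop is type 0, so e_ss(step) = 1/(1 + K_pos) with K_pos = K_p·G(0).
G(0) = 0.65. Require 1/(1 + K_p·0.65) = 0.1, so 1 + 0.65·K_p = 10.
K_p = (10 − 1)/0.65 = 13.8.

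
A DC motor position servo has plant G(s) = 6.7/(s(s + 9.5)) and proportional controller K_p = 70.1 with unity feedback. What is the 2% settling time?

T_s ≈ 0.842 s

Closed-loop characteristic equation: s² + 9.5s + 469.7 = 0, so ω_n = 21.67 rad/s and ζ = 9.5/(2·21.67) = 0.2192.
2% settling time T_s ≈ 4/(ζω_n) = 4/4.75 = 0.842 s.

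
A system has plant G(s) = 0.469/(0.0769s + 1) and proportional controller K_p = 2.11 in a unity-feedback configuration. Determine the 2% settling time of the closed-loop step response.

Closed loop: T(s) = K_p·G/(1+K_p·G) = 0.9896/(0.0769s + 1 + 0.9896), with pole at s = −(1 + 0.9896)/0.0769 = −25.87.
τ = 1/25.87 = 0.03865 s, so 2% settling time ≈ 4τ = 0.155 s.

T_s ≈ 0.155 s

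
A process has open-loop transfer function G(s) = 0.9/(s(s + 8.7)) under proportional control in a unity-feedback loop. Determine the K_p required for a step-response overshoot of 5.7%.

K_p = 46.3

From %OS = 100·exp(−πζ/√(1−ζ²)) = 5.7%, ζ = −ln(0.057)/√(π²+ln²(0.057)) = 0.6738.
Characteristic equation s² + 8.7s + 0.9K_p = 0 gives ζ = 8.7/(2√(0.9K_p)).
Setting ζ = 0.6738: √(0.9K_p) = 8.7/(2·0.6738) = 6.456, so K_p = 41.68/0.9 = 46.3.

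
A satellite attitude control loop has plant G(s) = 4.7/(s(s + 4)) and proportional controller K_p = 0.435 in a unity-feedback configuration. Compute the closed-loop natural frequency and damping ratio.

The closed-loop denominator is s(s+4) + 0.435·4.7 = s² + 4s + 2.045.
Matching s² + 2ζω_n s + ω_n²: ω_n = √2.045 = 1.43 rad/s and 2ζω_n = 4, so ζ = 4/(2·1.43) = 1.4.

ω_n = 1.43 rad/s, ζ = 1.4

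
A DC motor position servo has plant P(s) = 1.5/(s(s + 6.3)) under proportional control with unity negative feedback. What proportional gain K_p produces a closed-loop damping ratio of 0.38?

K_p = 45.8

Closed-loop characteristic equation: s² + 6.3s + K_p·1.5 = 0.
So ω_n = √(1.5K_p) and 2ζω_n = 6.3, giving ζ = 6.3/(2√(1.5K_p)).
Setting ζ = 0.38: √(1.5K_p) = 6.3/(2·0.38) = 8.289, so K_p = 68.72/1.5 = 45.8.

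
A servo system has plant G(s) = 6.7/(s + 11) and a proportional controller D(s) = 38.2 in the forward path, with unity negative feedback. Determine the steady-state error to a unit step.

0.0412

The loop is type 0. Static position error constant K_pos = D(0)·G(0) = 38.2·0.6091 = 23.27.
Steady-state error to a unit step: e_ss = 1/(1+K_pos) = 1/24.27 = 0.0412.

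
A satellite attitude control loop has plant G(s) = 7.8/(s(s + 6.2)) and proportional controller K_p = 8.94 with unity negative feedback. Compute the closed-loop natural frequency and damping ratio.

The closed-loop denominator is s(s+6.2) + 8.94·7.8 = s² + 6.2s + 69.73.
Matching s² + 2ζω_n s + ω_n²: ω_n = √69.73 = 8.351 rad/s and 2ζω_n = 6.2, so ζ = 6.2/(2·8.351) = 0.371.

ω_n = 8.35 rad/s, ζ = 0.371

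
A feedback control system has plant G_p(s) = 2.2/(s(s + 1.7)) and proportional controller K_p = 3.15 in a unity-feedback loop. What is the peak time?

T_p = 1.26 s

The closed-loop denominator s² + 1.7s + 6.93 gives ω_n = √6.93 = 2.632 and ζ = 1.7/(2ω_n) = 0.3229.
Damped frequency ω_d = ω_n√(1−ζ²) = 2.491 rad/s, so peak time T_p = π/ω_d = 1.26 s.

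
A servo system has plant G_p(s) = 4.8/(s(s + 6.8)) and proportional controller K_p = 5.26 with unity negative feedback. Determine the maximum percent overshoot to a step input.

5.57%

The closed-loop denominator s² + 6.8s + 25.25 gives ω_n = √25.25 = 5.025 and ζ = 6.8/(2ω_n) = 0.6767.
%OS = 100·exp(−πζ/√(1−ζ²)) = 100·exp(−π·0.6767/√0.5421) = 5.57%.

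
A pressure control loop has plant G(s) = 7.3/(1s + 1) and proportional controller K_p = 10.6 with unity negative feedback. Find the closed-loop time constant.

τ = 0.0128 s

Closed loop: T(s) = K_p·G/(1+K_p·G) = 77.38/(1s + 1 + 77.38), with pole at s = −(1 + 77.38)/1 = −78.38.
Closed-loop time constant τ = 1/78.38 = 0.0128 s.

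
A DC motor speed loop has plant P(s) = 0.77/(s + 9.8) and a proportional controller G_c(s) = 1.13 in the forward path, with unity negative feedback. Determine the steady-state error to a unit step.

0.918

The loop is type 0. Static position error constant K_pos = G_c(0)·P(0) = 1.13·0.07857 = 0.08879.
Steady-state error to a unit step: e_ss = 1/(1+K_pos) = 1/1.089 = 0.918.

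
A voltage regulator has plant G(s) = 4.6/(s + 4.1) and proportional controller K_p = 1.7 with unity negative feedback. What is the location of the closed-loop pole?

Closed-loop transfer function: T(s) = K_p·G(s)/(1 + K_p·G(s)) = 7.82/(s + 4.1 + 7.82) = 7.82/(s + 11.92).
The closed-loop pole is at s = −11.92.

s = -11.92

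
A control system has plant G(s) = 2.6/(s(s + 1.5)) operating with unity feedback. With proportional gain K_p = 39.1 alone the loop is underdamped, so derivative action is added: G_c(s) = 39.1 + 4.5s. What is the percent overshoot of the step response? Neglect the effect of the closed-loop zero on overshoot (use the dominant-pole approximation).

Forward path: (39.1 + 4.5s)·2.6/(s(s+1.5)). The closed-loop characteristic equation is s² + (1.5 + 2.6·4.5)s + 2.6·39.1 = 0.
That is s² + 13.2s + 101.7 = 0, so ω_n = 10.08 rad/s and ζ = 13.2/(2·10.08) = 0.6546.
%OS = 100·exp(−πζ/√(1−ζ²)) = 6.59%.

6.59%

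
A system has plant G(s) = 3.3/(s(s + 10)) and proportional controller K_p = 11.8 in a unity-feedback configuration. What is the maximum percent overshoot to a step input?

1.49%

The closed-loop denominator s² + 10s + 38.94 gives ω_n = √38.94 = 6.24 and ζ = 10/(2ω_n) = 0.8013.
%OS = 100·exp(−πζ/√(1−ζ²)) = 100·exp(−π·0.8013/√0.358) = 1.49%.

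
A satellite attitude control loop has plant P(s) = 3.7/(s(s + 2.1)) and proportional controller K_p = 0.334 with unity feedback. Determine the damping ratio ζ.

1 + K_p·P(s) = 0 gives s² + 2.1s + 1.236 = 0.
So ω_n² = 1.236 ⇒ ω_n = 1.112 rad/s, and ζ = 2.1/(2ω_n) = 0.945.

ζ = 0.945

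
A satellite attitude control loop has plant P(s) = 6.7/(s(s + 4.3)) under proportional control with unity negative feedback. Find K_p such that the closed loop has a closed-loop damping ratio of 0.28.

K_p = 8.8

Closed-loop characteristic equation: s² + 4.3s + K_p·6.7 = 0.
So ω_n = √(6.7K_p) and 2ζω_n = 4.3, giving ζ = 4.3/(2√(6.7K_p)).
Setting ζ = 0.28: √(6.7K_p) = 4.3/(2·0.28) = 7.679, so K_p = 58.96/6.7 = 8.8.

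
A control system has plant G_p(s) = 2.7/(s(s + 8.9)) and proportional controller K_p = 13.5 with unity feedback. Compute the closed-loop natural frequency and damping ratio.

ω_n = 6.04 rad/s, ζ = 0.737

The closed-loop denominator is s(s+8.9) + 13.5·2.7 = s² + 8.9s + 36.45.
Matching s² + 2ζω_n s + ω_n²: ω_n = √36.45 = 6.037 rad/s and 2ζω_n = 8.9, so ζ = 8.9/(2·6.037) = 0.737.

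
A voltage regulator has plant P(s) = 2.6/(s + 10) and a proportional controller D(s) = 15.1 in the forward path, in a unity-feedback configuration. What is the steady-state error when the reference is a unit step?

0.203

The loop is type 0. Static position error constant K_pos = D(0)·P(0) = 15.1·0.26 = 3.926.
Steady-state error to a unit step: e_ss = 1/(1+K_pos) = 1/4.926 = 0.203.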